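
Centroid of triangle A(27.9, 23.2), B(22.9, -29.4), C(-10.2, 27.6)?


Centroid = ((x_A+x_B+x_C)/3, (y_A+y_B+y_C)/3)
= ((27.9+22.9+(-10.2))/3, (23.2+(-29.4)+27.6)/3)
= (13.5333, 7.1333)

(13.5333, 7.1333)


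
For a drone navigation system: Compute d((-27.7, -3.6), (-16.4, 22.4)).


dx=11.3, dy=26
d^2 = 11.3^2 + 26^2 = 803.69
d = sqrt(803.69) = 28.3494

28.3494


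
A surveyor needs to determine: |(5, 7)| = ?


|u| = sqrt(5^2 + 7^2) = sqrt(74) = 8.6023

8.6023


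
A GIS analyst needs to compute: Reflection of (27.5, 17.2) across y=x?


Reflection over y=x: (x,y) -> (y,x)
(27.5, 17.2) -> (17.2, 27.5)

(17.2, 27.5)


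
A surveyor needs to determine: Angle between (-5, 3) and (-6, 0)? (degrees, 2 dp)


u.v = 30, |u| = sqrt(34) = 5.831, |v| = sqrt(36) = 6
cos(theta) = u.v/(|u||v|) = 30/sqrt(1224) = 0.857493
theta = acos(0.857493) = 30.96 degrees

30.96 degrees


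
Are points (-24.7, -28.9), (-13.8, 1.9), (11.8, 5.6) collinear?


Cross product: ((-13.8)-(-24.7))*(5.6-(-28.9)) - (1.9-(-28.9))*(11.8-(-24.7))
= -748.15

No, not collinear


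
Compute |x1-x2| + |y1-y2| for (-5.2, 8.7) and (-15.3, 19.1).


|(-5.2)-(-15.3)| + |8.7-19.1| = 10.1 + 10.4 = 20.5

20.5


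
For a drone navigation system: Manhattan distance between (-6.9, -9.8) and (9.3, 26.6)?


|(-6.9)-9.3| + |(-9.8)-26.6| = 16.2 + 36.4 = 52.6

52.6


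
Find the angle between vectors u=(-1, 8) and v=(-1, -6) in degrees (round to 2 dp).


u.v = -47, |u| = sqrt(65) = 8.0623, |v| = sqrt(37) = 6.0828
cos(theta) = u.v/(|u||v|) = -47/sqrt(2405) = -0.958386
theta = acos(-0.958386) = 163.41 degrees

163.41 degrees


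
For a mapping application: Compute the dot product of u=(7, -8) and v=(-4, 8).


u . v = u_x*v_x + u_y*v_y = 7*(-4) + (-8)*8
= (-28) + (-64) = -92

-92


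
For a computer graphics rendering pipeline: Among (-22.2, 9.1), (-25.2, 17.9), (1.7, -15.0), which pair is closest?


d(P0,P1) = 9.2973, d(P0,P2) = 33.9414, d(P1,P2) = 42.4973
Closest: P0 and P1

Closest pair: (-22.2, 9.1) and (-25.2, 17.9), distance = 9.2973


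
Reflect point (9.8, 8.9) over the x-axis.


Reflection over x-axis: (x,y) -> (x,-y)
(9.8, 8.9) -> (9.8, -8.9)

(9.8, -8.9)


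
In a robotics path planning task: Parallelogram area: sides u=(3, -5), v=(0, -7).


|u x v| = |3*(-7) - (-5)*0|
= |(-21) - 0| = 21

21


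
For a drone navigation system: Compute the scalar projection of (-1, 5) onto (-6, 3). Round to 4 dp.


u.v = 21, |v| = sqrt(45) = 6.7082
Scalar projection = u.v / |v| = 21 / sqrt(45) = 3.1305

3.1305


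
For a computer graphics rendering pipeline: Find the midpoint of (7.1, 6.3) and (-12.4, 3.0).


M = ((7.1+(-12.4))/2, (6.3+3)/2)
= (-2.65, 4.65)

(-2.65, 4.65)


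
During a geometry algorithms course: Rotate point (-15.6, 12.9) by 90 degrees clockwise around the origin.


90° CW: (x,y) -> (y, -x)
(-15.6,12.9) -> (12.9, 15.6)

(12.9, 15.6)


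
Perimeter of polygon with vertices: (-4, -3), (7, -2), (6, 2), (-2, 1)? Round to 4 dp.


Sides: (-4, -3)->(7, -2): sqrt(122) = 11.045361, (7, -2)->(6, 2): sqrt(17) = 4.123106, (6, 2)->(-2, 1): sqrt(65) = 8.062258, (-2, 1)->(-4, -3): sqrt(20) = 4.472136
Sum = 27.702861
Perimeter = 27.7029

27.7029


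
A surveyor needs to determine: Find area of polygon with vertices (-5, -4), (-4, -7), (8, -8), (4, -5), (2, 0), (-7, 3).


Shoelace sum: ((-5)*(-7) - (-4)*(-4)) + ((-4)*(-8) - 8*(-7)) + (8*(-5) - 4*(-8)) + (4*0 - 2*(-5)) + (2*3 - (-7)*0) + ((-7)*(-4) - (-5)*3)
= 158
Area = |158|/2 = 79

79


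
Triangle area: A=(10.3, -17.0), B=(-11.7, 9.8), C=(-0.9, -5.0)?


Area = |x_A(y_B-y_C) + x_B(y_C-y_A) + x_C(y_A-y_B)|/2
= |152.44 + (-140.4) + 24.12|/2
= 36.16/2 = 18.08

18.08


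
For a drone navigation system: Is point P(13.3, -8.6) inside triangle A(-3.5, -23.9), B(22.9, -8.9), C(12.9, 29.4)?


Cross products: AB x AP = 151.92, BC x BP = 364.68, CA x CP = 644.52
All same sign? yes

Yes, inside


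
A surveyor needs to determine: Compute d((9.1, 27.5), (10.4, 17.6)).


dx=1.3, dy=-9.9
d^2 = 1.3^2 + (-9.9)^2 = 99.7
d = sqrt(99.7) = 9.985

9.985


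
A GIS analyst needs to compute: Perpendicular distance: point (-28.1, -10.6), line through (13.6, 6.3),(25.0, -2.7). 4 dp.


|cross product| = 567.96
|line direction| = sqrt(210.96) = 14.5245
Distance = 567.96/sqrt(210.96) = 39.1037

39.1037


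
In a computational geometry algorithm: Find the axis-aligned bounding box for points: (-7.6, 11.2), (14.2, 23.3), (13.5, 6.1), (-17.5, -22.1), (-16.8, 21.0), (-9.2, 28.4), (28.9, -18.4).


x range: [-17.5, 28.9]
y range: [-22.1, 28.4]
Bounding box: (-17.5,-22.1) to (28.9,28.4)

(-17.5,-22.1) to (28.9,28.4)


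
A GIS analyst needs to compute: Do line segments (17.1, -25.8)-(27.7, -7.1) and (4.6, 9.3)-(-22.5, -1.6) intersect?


Cross products: d1=1087.46, d2=696.23, d3=605.81, d4=997.04
d1*d2 < 0 and d3*d4 < 0? no

No, they don't intersect


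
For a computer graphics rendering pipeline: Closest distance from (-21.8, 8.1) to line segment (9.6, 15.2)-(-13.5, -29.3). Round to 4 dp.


Project P onto AB: t = 0.4142 (clamped to [0,1])
Closest point on segment: (0.0315, -3.2328)
Distance: 24.5977

24.5977


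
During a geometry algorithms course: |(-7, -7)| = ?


|u| = sqrt((-7)^2 + (-7)^2) = sqrt(98) = 9.8995

9.8995


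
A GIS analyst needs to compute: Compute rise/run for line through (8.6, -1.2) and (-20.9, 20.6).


slope = (y2-y1)/(x2-x1) = (20.6-(-1.2))/((-20.9)-8.6) = 21.8/(-29.5) = -0.739

-0.739


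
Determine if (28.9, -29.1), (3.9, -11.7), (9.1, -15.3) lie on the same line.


Cross product: (3.9-28.9)*((-15.3)-(-29.1)) - ((-11.7)-(-29.1))*(9.1-28.9)
= -0.48

No, not collinear


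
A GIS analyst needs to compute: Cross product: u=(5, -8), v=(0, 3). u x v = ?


u x v = u_x*v_y - u_y*v_x = 5*3 - (-8)*0
= 15 - 0 = 15

15


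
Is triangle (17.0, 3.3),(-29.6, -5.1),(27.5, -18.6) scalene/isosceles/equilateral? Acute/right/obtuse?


Side lengths squared: AB^2=2242.12, BC^2=3442.66, CA^2=589.86
Sorted: [589.86, 2242.12, 3442.66]
By sides: Scalene, By angles: Obtuse

Scalene, Obtuse


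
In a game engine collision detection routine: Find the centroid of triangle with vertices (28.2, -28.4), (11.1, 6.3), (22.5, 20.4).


Centroid = ((x_A+x_B+x_C)/3, (y_A+y_B+y_C)/3)
= ((28.2+11.1+22.5)/3, ((-28.4)+6.3+20.4)/3)
= (20.6, -0.5667)

(20.6, -0.5667)


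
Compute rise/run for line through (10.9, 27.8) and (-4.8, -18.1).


slope = (y2-y1)/(x2-x1) = ((-18.1)-27.8)/((-4.8)-10.9) = (-45.9)/(-15.7) = 2.9236

2.9236


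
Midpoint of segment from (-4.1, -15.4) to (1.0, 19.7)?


M = (((-4.1)+1)/2, ((-15.4)+19.7)/2)
= (-1.55, 2.15)

(-1.55, 2.15)


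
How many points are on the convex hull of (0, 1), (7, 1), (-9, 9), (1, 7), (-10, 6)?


Convex hull vertices (CCW): (-10, 6), (0, 1), (7, 1), (1, 7), (-9, 9)
Count = 5

5


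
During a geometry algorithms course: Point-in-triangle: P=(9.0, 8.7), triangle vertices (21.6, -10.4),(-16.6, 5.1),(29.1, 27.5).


Cross products: AB x AP = -534.32, BC x BP = -408.92, CA x CP = -620.79
All same sign? yes

Yes, inside


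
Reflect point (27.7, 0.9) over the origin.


Reflection over origin: (x,y) -> (-x,-y)
(27.7, 0.9) -> (-27.7, -0.9)

(-27.7, -0.9)


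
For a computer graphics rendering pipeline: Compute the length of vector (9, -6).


|u| = sqrt(9^2 + (-6)^2) = sqrt(117) = 10.8167

10.8167


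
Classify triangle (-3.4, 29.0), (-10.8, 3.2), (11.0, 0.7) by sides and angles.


Side lengths squared: AB^2=720.4, BC^2=481.49, CA^2=1008.25
Sorted: [481.49, 720.4, 1008.25]
By sides: Scalene, By angles: Acute

Scalene, Acute


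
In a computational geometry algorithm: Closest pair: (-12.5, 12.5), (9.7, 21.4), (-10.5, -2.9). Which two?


d(P0,P1) = 23.9176, d(P0,P2) = 15.5293, d(P1,P2) = 31.5995
Closest: P0 and P2

Closest pair: (-12.5, 12.5) and (-10.5, -2.9), distance = 15.5293


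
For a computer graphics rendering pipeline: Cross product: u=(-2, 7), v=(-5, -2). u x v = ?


u x v = u_x*v_y - u_y*v_x = (-2)*(-2) - 7*(-5)
= 4 - (-35) = 39

39


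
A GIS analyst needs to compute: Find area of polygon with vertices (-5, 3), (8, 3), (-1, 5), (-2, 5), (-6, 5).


Shoelace sum: ((-5)*3 - 8*3) + (8*5 - (-1)*3) + ((-1)*5 - (-2)*5) + ((-2)*5 - (-6)*5) + ((-6)*3 - (-5)*5)
= 36
Area = |36|/2 = 18

18


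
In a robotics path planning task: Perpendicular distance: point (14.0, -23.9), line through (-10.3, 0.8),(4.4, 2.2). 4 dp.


|cross product| = 397.11
|line direction| = sqrt(218.05) = 14.7665
Distance = 397.11/sqrt(218.05) = 26.8926

26.8926


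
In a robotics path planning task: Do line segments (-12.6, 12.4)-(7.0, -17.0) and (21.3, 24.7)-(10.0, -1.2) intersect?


Cross products: d1=-739.02, d2=100.84, d3=1237.74, d4=397.88
d1*d2 < 0 and d3*d4 < 0? no

No, they don't intersect


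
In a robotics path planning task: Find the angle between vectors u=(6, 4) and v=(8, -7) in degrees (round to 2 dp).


u.v = 20, |u| = sqrt(52) = 7.2111, |v| = sqrt(113) = 10.6301
cos(theta) = u.v/(|u||v|) = 20/sqrt(5876) = 0.260909
theta = acos(0.260909) = 74.88 degrees

74.88 degrees


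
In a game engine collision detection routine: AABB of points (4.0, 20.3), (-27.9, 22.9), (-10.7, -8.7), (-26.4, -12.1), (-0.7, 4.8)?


x range: [-27.9, 4]
y range: [-12.1, 22.9]
Bounding box: (-27.9,-12.1) to (4,22.9)

(-27.9,-12.1) to (4,22.9)


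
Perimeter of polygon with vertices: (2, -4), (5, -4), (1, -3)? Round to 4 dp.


Sides: (2, -4)->(5, -4): sqrt(9) = 3, (5, -4)->(1, -3): sqrt(17) = 4.123106, (1, -3)->(2, -4): sqrt(2) = 1.414214
Sum = 8.53732
Perimeter = 8.5373

8.5373


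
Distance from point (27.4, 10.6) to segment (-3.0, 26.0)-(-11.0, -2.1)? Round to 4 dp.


Project P onto AB: t = 0.222 (clamped to [0,1])
Closest point on segment: (-4.7764, 19.7605)
Distance: 33.4549

33.4549


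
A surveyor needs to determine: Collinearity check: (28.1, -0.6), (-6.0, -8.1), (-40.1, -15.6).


Cross product: ((-6)-28.1)*((-15.6)-(-0.6)) - ((-8.1)-(-0.6))*((-40.1)-28.1)
= 0

Yes, collinear


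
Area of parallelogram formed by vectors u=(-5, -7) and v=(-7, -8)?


|u x v| = |(-5)*(-8) - (-7)*(-7)|
= |40 - 49| = 9

9


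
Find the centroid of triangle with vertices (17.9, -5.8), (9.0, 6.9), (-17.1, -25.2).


Centroid = ((x_A+x_B+x_C)/3, (y_A+y_B+y_C)/3)
= ((17.9+9+(-17.1))/3, ((-5.8)+6.9+(-25.2))/3)
= (3.2667, -8.0333)

(3.2667, -8.0333)


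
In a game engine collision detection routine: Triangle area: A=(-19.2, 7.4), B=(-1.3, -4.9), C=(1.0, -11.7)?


Area = |x_A(y_B-y_C) + x_B(y_C-y_A) + x_C(y_A-y_B)|/2
= |(-130.56) + 24.83 + 12.3|/2
= 93.43/2 = 46.715

46.715


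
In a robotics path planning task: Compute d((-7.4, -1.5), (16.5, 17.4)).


dx=23.9, dy=18.9
d^2 = 23.9^2 + 18.9^2 = 928.42
d = sqrt(928.42) = 30.47

30.47


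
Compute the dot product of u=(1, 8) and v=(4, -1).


u . v = u_x*v_x + u_y*v_y = 1*4 + 8*(-1)
= 4 + (-8) = -4

-4


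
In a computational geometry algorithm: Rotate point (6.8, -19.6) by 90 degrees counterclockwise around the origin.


90° CCW: (x,y) -> (-y, x)
(6.8,-19.6) -> (19.6, 6.8)

(19.6, 6.8)


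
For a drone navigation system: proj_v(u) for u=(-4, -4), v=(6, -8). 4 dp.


u.v = 8, |v| = sqrt(100) = 10
Scalar projection = u.v / |v| = 8 / sqrt(100) = 0.8

0.8


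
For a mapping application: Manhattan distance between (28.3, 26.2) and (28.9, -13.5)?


|28.3-28.9| + |26.2-(-13.5)| = 0.6 + 39.7 = 40.3

40.3


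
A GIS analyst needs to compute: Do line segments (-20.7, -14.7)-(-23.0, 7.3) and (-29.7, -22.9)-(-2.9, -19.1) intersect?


Cross products: d1=185.56, d2=783.9, d3=216.86, d4=-381.48
d1*d2 < 0 and d3*d4 < 0? no

No, they don't intersect


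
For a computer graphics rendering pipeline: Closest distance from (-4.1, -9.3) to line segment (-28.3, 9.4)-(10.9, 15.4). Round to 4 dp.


Project P onto AB: t = 0.5319 (clamped to [0,1])
Closest point on segment: (-7.4507, 12.5912)
Distance: 22.1462

22.1462


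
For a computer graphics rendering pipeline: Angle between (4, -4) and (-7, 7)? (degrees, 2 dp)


u.v = -56, |u| = sqrt(32) = 5.6569, |v| = sqrt(98) = 9.8995
cos(theta) = u.v/(|u||v|) = -56/sqrt(3136) = -1
theta = acos(-1) = 180 degrees

180 degrees


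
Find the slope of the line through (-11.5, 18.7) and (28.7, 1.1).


slope = (y2-y1)/(x2-x1) = (1.1-18.7)/(28.7-(-11.5)) = (-17.6)/40.2 = -0.4378

-0.4378


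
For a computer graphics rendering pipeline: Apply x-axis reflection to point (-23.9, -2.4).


Reflection over x-axis: (x,y) -> (x,-y)
(-23.9, -2.4) -> (-23.9, 2.4)

(-23.9, 2.4)


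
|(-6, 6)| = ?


|u| = sqrt((-6)^2 + 6^2) = sqrt(72) = 8.4853

8.4853


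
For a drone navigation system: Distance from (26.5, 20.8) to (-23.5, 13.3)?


dx=-50, dy=-7.5
d^2 = (-50)^2 + (-7.5)^2 = 2556.25
d = sqrt(2556.25) = 50.5594

50.5594


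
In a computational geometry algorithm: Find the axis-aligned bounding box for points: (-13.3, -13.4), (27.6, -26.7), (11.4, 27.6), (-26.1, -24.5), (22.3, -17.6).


x range: [-26.1, 27.6]
y range: [-26.7, 27.6]
Bounding box: (-26.1,-26.7) to (27.6,27.6)

(-26.1,-26.7) to (27.6,27.6)


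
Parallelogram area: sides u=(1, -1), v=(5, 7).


|u x v| = |1*7 - (-1)*5|
= |7 - (-5)| = 12

12


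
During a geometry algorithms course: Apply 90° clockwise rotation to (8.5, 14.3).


90° CW: (x,y) -> (y, -x)
(8.5,14.3) -> (14.3, -8.5)

(14.3, -8.5)


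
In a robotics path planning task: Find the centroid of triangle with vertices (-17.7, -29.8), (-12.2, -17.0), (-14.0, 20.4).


Centroid = ((x_A+x_B+x_C)/3, (y_A+y_B+y_C)/3)
= (((-17.7)+(-12.2)+(-14))/3, ((-29.8)+(-17)+20.4)/3)
= (-14.6333, -8.8)

(-14.6333, -8.8)


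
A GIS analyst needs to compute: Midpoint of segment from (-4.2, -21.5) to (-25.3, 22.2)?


M = (((-4.2)+(-25.3))/2, ((-21.5)+22.2)/2)
= (-14.75, 0.35)

(-14.75, 0.35)


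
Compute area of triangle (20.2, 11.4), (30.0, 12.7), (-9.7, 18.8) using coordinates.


Area = |x_A(y_B-y_C) + x_B(y_C-y_A) + x_C(y_A-y_B)|/2
= |(-123.22) + 222 + 12.61|/2
= 111.39/2 = 55.695

55.695


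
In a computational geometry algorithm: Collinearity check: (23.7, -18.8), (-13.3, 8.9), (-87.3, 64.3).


Cross product: ((-13.3)-23.7)*(64.3-(-18.8)) - (8.9-(-18.8))*((-87.3)-23.7)
= 0

Yes, collinear


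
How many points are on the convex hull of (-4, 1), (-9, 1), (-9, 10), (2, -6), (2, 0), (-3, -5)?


Convex hull vertices (CCW): (-9, 1), (-3, -5), (2, -6), (2, 0), (-9, 10)
Count = 5

5


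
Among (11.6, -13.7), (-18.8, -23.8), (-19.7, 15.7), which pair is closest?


d(P0,P1) = 32.0339, d(P0,P2) = 42.9424, d(P1,P2) = 39.5103
Closest: P0 and P1

Closest pair: (11.6, -13.7) and (-18.8, -23.8), distance = 32.0339


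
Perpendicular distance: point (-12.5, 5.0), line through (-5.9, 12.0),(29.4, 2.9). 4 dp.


|cross product| = 307.16
|line direction| = sqrt(1328.9) = 36.4541
Distance = 307.16/sqrt(1328.9) = 8.4259

8.4259


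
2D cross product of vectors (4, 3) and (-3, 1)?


u x v = u_x*v_y - u_y*v_x = 4*1 - 3*(-3)
= 4 - (-9) = 13

13


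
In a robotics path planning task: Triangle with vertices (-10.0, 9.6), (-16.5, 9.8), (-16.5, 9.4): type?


Side lengths squared: AB^2=42.29, BC^2=0.16, CA^2=42.29
Sorted: [0.16, 42.29, 42.29]
By sides: Isosceles, By angles: Acute

Isosceles, Acute


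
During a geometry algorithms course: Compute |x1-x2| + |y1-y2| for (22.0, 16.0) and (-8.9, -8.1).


|22-(-8.9)| + |16-(-8.1)| = 30.9 + 24.1 = 55

55


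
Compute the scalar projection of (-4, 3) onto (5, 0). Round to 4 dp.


u.v = -20, |v| = sqrt(25) = 5
Scalar projection = u.v / |v| = -20 / sqrt(25) = -4

-4


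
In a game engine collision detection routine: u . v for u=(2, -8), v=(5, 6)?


u . v = u_x*v_x + u_y*v_y = 2*5 + (-8)*6
= 10 + (-48) = -38

-38


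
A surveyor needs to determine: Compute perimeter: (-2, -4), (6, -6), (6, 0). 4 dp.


Sides: (-2, -4)->(6, -6): sqrt(68) = 8.246211, (6, -6)->(6, 0): sqrt(36) = 6, (6, 0)->(-2, -4): sqrt(80) = 8.944272
Sum = 23.190483
Perimeter = 23.1905

23.1905


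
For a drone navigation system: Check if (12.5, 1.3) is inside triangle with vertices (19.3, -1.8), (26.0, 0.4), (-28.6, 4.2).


Cross products: AB x AP = 35.73, BC x BP = 2.16, CA x CP = 107.69
All same sign? yes

Yes, inside


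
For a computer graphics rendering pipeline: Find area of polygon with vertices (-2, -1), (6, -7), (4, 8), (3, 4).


Shoelace sum: ((-2)*(-7) - 6*(-1)) + (6*8 - 4*(-7)) + (4*4 - 3*8) + (3*(-1) - (-2)*4)
= 93
Area = |93|/2 = 46.5

46.5


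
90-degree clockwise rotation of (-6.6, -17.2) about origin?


90° CW: (x,y) -> (y, -x)
(-6.6,-17.2) -> (-17.2, 6.6)

(-17.2, 6.6)


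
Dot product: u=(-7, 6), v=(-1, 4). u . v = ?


u . v = u_x*v_x + u_y*v_y = (-7)*(-1) + 6*4
= 7 + 24 = 31

31


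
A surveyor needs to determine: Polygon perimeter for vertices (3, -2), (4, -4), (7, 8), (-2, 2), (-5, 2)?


Sides: (3, -2)->(4, -4): sqrt(5) = 2.236068, (4, -4)->(7, 8): sqrt(153) = 12.369317, (7, 8)->(-2, 2): sqrt(117) = 10.816654, (-2, 2)->(-5, 2): sqrt(9) = 3, (-5, 2)->(3, -2): sqrt(80) = 8.944272
Sum = 37.366311
Perimeter = 37.3663

37.3663


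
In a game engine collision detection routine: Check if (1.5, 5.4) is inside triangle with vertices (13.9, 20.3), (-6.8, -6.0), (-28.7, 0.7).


Cross products: AB x AP = -17.69, BC x BP = -305.27, CA x CP = -391.7
All same sign? yes

Yes, inside


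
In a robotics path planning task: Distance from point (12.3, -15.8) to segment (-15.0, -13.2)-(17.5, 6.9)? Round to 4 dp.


Project P onto AB: t = 0.5718 (clamped to [0,1])
Closest point on segment: (3.5838, -1.7066)
Distance: 16.5709

16.5709


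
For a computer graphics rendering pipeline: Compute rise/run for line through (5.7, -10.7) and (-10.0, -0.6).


slope = (y2-y1)/(x2-x1) = ((-0.6)-(-10.7))/((-10)-5.7) = 10.1/(-15.7) = -0.6433

-0.6433


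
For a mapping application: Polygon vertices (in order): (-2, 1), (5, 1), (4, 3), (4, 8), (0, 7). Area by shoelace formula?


Shoelace sum: ((-2)*1 - 5*1) + (5*3 - 4*1) + (4*8 - 4*3) + (4*7 - 0*8) + (0*1 - (-2)*7)
= 66
Area = |66|/2 = 33

33


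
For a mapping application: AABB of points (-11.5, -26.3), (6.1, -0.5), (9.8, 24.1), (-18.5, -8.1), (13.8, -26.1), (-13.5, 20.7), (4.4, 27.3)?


x range: [-18.5, 13.8]
y range: [-26.3, 27.3]
Bounding box: (-18.5,-26.3) to (13.8,27.3)

(-18.5,-26.3) to (13.8,27.3)


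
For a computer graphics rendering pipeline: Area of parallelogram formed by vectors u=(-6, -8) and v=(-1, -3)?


|u x v| = |(-6)*(-3) - (-8)*(-1)|
= |18 - 8| = 10

10


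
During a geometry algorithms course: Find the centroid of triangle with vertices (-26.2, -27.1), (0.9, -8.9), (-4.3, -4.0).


Centroid = ((x_A+x_B+x_C)/3, (y_A+y_B+y_C)/3)
= (((-26.2)+0.9+(-4.3))/3, ((-27.1)+(-8.9)+(-4))/3)
= (-9.8667, -13.3333)

(-9.8667, -13.3333)


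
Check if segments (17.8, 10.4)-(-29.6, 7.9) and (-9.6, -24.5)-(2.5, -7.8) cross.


Cross products: d1=-35.29, d2=726.04, d3=1585.76, d4=824.43
d1*d2 < 0 and d3*d4 < 0? no

No, they don't intersect


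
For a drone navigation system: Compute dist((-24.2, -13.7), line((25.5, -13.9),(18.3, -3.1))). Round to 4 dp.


|cross product| = 535.32
|line direction| = sqrt(168.48) = 12.98
Distance = 535.32/sqrt(168.48) = 41.242

41.242


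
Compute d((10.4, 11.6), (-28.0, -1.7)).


dx=-38.4, dy=-13.3
d^2 = (-38.4)^2 + (-13.3)^2 = 1651.45
d = sqrt(1651.45) = 40.638

40.638


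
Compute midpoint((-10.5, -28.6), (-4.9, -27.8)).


M = (((-10.5)+(-4.9))/2, ((-28.6)+(-27.8))/2)
= (-7.7, -28.2)

(-7.7, -28.2)


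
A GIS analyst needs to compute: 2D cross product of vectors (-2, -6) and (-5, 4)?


u x v = u_x*v_y - u_y*v_x = (-2)*4 - (-6)*(-5)
= (-8) - 30 = -38

-38


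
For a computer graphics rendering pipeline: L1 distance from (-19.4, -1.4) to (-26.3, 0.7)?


|(-19.4)-(-26.3)| + |(-1.4)-0.7| = 6.9 + 2.1 = 9

9


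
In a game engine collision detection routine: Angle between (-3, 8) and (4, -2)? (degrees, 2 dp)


u.v = -28, |u| = sqrt(73) = 8.544, |v| = sqrt(20) = 4.4721
cos(theta) = u.v/(|u||v|) = -28/sqrt(1460) = -0.732793
theta = acos(-0.732793) = 137.12 degrees

137.12 degrees


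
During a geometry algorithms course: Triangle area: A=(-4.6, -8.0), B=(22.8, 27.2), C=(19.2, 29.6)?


Area = |x_A(y_B-y_C) + x_B(y_C-y_A) + x_C(y_A-y_B)|/2
= |11.04 + 857.28 + (-675.84)|/2
= 192.48/2 = 96.24

96.24


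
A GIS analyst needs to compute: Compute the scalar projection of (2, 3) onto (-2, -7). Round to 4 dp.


u.v = -25, |v| = sqrt(53) = 7.2801
Scalar projection = u.v / |v| = -25 / sqrt(53) = -3.434

-3.434


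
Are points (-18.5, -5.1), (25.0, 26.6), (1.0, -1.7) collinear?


Cross product: (25-(-18.5))*((-1.7)-(-5.1)) - (26.6-(-5.1))*(1-(-18.5))
= -470.25

No, not collinear


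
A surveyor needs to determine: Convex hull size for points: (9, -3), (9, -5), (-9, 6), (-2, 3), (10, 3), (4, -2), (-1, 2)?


Convex hull vertices (CCW): (-9, 6), (4, -2), (9, -5), (10, 3)
Count = 4

4


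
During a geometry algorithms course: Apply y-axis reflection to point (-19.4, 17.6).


Reflection over y-axis: (x,y) -> (-x,y)
(-19.4, 17.6) -> (19.4, 17.6)

(19.4, 17.6)


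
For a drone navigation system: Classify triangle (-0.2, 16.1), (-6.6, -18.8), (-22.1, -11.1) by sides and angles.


Side lengths squared: AB^2=1258.97, BC^2=299.54, CA^2=1219.45
Sorted: [299.54, 1219.45, 1258.97]
By sides: Scalene, By angles: Acute

Scalene, Acute


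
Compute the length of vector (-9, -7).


|u| = sqrt((-9)^2 + (-7)^2) = sqrt(130) = 11.4018

11.4018


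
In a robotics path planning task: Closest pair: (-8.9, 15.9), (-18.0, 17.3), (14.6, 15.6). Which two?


d(P0,P1) = 9.2071, d(P0,P2) = 23.5019, d(P1,P2) = 32.6443
Closest: P0 and P1

Closest pair: (-8.9, 15.9) and (-18.0, 17.3), distance = 9.2071


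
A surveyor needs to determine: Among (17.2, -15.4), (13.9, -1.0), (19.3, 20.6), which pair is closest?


d(P0,P1) = 14.7733, d(P0,P2) = 36.0612, d(P1,P2) = 22.2648
Closest: P0 and P1

Closest pair: (17.2, -15.4) and (13.9, -1.0), distance = 14.7733


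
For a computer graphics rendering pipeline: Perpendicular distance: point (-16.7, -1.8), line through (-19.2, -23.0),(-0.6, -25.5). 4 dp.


|cross product| = 400.57
|line direction| = sqrt(352.21) = 18.7673
Distance = 400.57/sqrt(352.21) = 21.3441

21.3441


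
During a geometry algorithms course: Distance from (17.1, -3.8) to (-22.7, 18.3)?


dx=-39.8, dy=22.1
d^2 = (-39.8)^2 + 22.1^2 = 2072.45
d = sqrt(2072.45) = 45.5242

45.5242


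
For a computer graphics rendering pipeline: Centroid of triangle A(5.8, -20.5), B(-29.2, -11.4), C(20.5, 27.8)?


Centroid = ((x_A+x_B+x_C)/3, (y_A+y_B+y_C)/3)
= ((5.8+(-29.2)+20.5)/3, ((-20.5)+(-11.4)+27.8)/3)
= (-0.9667, -1.3667)

(-0.9667, -1.3667)


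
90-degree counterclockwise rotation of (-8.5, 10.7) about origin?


90° CCW: (x,y) -> (-y, x)
(-8.5,10.7) -> (-10.7, -8.5)

(-10.7, -8.5)


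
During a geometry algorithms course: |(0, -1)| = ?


|u| = sqrt(0^2 + (-1)^2) = sqrt(1) = 1

1


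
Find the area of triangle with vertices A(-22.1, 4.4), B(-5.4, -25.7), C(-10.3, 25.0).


Area = |x_A(y_B-y_C) + x_B(y_C-y_A) + x_C(y_A-y_B)|/2
= |1120.47 + (-111.24) + (-310.03)|/2
= 699.2/2 = 349.6

349.6


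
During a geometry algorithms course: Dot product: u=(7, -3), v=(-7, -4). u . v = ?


u . v = u_x*v_x + u_y*v_y = 7*(-7) + (-3)*(-4)
= (-49) + 12 = -37

-37


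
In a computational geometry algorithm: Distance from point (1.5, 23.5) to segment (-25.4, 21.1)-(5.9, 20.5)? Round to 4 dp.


Project P onto AB: t = 0.8576 (clamped to [0,1])
Closest point on segment: (1.4441, 20.5854)
Distance: 2.9151

2.9151


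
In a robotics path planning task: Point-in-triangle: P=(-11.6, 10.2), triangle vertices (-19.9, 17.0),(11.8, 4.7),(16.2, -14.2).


Cross products: AB x AP = -113.47, BC x BP = -418.06, CA x CP = -13.48
All same sign? yes

Yes, inside


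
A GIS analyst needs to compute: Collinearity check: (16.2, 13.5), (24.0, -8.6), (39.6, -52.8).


Cross product: (24-16.2)*((-52.8)-13.5) - ((-8.6)-13.5)*(39.6-16.2)
= 0

Yes, collinear


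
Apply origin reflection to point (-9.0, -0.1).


Reflection over origin: (x,y) -> (-x,-y)
(-9, -0.1) -> (9, 0.1)

(9, 0.1)


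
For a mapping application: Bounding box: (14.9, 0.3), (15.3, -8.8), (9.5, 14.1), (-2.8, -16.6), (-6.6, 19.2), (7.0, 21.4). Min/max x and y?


x range: [-6.6, 15.3]
y range: [-16.6, 21.4]
Bounding box: (-6.6,-16.6) to (15.3,21.4)

(-6.6,-16.6) to (15.3,21.4)


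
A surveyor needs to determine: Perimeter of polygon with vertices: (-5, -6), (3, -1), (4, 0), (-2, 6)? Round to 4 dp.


Sides: (-5, -6)->(3, -1): sqrt(89) = 9.433981, (3, -1)->(4, 0): sqrt(2) = 1.414214, (4, 0)->(-2, 6): sqrt(72) = 8.485281, (-2, 6)->(-5, -6): sqrt(153) = 12.369317
Sum = 31.702793
Perimeter = 31.7028

31.7028


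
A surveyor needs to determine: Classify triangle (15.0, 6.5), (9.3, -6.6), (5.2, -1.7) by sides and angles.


Side lengths squared: AB^2=204.1, BC^2=40.82, CA^2=163.28
Sorted: [40.82, 163.28, 204.1]
By sides: Scalene, By angles: Right

Scalene, Right


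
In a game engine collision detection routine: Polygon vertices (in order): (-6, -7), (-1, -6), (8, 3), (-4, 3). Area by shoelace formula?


Shoelace sum: ((-6)*(-6) - (-1)*(-7)) + ((-1)*3 - 8*(-6)) + (8*3 - (-4)*3) + ((-4)*(-7) - (-6)*3)
= 156
Area = |156|/2 = 78

78


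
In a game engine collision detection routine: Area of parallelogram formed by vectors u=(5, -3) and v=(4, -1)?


|u x v| = |5*(-1) - (-3)*4|
= |(-5) - (-12)| = 7

7


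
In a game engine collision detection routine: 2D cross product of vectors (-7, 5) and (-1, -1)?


u x v = u_x*v_y - u_y*v_x = (-7)*(-1) - 5*(-1)
= 7 - (-5) = 12

12


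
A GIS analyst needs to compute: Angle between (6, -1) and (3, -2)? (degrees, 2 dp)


u.v = 20, |u| = sqrt(37) = 6.0828, |v| = sqrt(13) = 3.6056
cos(theta) = u.v/(|u||v|) = 20/sqrt(481) = 0.911922
theta = acos(0.911922) = 24.23 degrees

24.23 degrees


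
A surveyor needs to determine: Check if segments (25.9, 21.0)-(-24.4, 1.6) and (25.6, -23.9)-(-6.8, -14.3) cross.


Cross products: d1=-1457.64, d2=-346.2, d3=2252.65, d4=1141.21
d1*d2 < 0 and d3*d4 < 0? no

No, they don't intersect


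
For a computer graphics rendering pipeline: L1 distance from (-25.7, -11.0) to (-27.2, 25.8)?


|(-25.7)-(-27.2)| + |(-11)-25.8| = 1.5 + 36.8 = 38.3

38.3


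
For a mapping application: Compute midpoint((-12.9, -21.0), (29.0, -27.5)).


M = (((-12.9)+29)/2, ((-21)+(-27.5))/2)
= (8.05, -24.25)

(8.05, -24.25)


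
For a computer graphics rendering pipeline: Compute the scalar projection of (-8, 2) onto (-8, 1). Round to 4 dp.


u.v = 66, |v| = sqrt(65) = 8.0623
Scalar projection = u.v / |v| = 66 / sqrt(65) = 8.1863

8.1863


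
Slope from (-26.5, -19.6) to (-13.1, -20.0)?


slope = (y2-y1)/(x2-x1) = ((-20)-(-19.6))/((-13.1)-(-26.5)) = (-0.4)/13.4 = -0.0299

-0.0299


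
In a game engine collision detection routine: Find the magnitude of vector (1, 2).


|u| = sqrt(1^2 + 2^2) = sqrt(5) = 2.2361

2.2361


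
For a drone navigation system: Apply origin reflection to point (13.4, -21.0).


Reflection over origin: (x,y) -> (-x,-y)
(13.4, -21) -> (-13.4, 21)

(-13.4, 21)


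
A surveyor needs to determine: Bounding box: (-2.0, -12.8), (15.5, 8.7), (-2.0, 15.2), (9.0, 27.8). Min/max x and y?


x range: [-2, 15.5]
y range: [-12.8, 27.8]
Bounding box: (-2,-12.8) to (15.5,27.8)

(-2,-12.8) to (15.5,27.8)


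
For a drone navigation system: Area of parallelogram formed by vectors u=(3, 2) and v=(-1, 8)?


|u x v| = |3*8 - 2*(-1)|
= |24 - (-2)| = 26

26


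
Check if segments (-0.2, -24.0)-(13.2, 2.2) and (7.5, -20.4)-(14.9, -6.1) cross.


Cross products: d1=83.47, d2=85.73, d3=-153.5, d4=-155.76
d1*d2 < 0 and d3*d4 < 0? no

No, they don't intersect


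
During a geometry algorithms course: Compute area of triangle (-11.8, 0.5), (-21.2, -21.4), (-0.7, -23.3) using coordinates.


Area = |x_A(y_B-y_C) + x_B(y_C-y_A) + x_C(y_A-y_B)|/2
= |(-22.42) + 504.56 + (-15.33)|/2
= 466.81/2 = 233.405

233.405


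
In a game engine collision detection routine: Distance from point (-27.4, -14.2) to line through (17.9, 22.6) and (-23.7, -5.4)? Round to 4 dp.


|cross product| = 262.48
|line direction| = sqrt(2514.56) = 50.1454
Distance = 262.48/sqrt(2514.56) = 5.2344

5.2344


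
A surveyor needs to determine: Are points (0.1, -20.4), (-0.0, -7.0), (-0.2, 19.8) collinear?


Cross product: (0-0.1)*(19.8-(-20.4)) - ((-7)-(-20.4))*((-0.2)-0.1)
= 0

Yes, collinear


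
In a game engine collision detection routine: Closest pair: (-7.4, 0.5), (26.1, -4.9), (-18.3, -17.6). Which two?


d(P0,P1) = 33.9324, d(P0,P2) = 21.1287, d(P1,P2) = 46.1806
Closest: P0 and P2

Closest pair: (-7.4, 0.5) and (-18.3, -17.6), distance = 21.1287


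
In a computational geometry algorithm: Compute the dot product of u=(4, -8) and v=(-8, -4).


u . v = u_x*v_x + u_y*v_y = 4*(-8) + (-8)*(-4)
= (-32) + 32 = 0

0


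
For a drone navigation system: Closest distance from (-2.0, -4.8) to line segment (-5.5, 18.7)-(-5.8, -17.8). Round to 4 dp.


Project P onto AB: t = 0.643 (clamped to [0,1])
Closest point on segment: (-5.6929, -4.7696)
Distance: 3.693

3.693


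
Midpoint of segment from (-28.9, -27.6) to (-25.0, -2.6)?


M = (((-28.9)+(-25))/2, ((-27.6)+(-2.6))/2)
= (-26.95, -15.1)

(-26.95, -15.1)


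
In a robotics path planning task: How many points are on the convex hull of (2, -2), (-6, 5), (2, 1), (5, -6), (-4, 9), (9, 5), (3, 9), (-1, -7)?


Convex hull vertices (CCW): (-6, 5), (-1, -7), (5, -6), (9, 5), (3, 9), (-4, 9)
Count = 6

6


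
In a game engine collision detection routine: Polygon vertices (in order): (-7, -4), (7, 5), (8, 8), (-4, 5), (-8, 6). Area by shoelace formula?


Shoelace sum: ((-7)*5 - 7*(-4)) + (7*8 - 8*5) + (8*5 - (-4)*8) + ((-4)*6 - (-8)*5) + ((-8)*(-4) - (-7)*6)
= 171
Area = |171|/2 = 85.5

85.5


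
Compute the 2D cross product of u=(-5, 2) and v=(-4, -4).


u x v = u_x*v_y - u_y*v_x = (-5)*(-4) - 2*(-4)
= 20 - (-8) = 28

28


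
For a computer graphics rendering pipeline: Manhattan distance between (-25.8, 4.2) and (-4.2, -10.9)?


|(-25.8)-(-4.2)| + |4.2-(-10.9)| = 21.6 + 15.1 = 36.7

36.7


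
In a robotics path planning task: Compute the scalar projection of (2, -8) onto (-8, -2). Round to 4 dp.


u.v = 0, |v| = sqrt(68) = 8.2462
Scalar projection = u.v / |v| = 0 / sqrt(68) = 0

0


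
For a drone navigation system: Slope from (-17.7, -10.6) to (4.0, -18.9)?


slope = (y2-y1)/(x2-x1) = ((-18.9)-(-10.6))/(4-(-17.7)) = (-8.3)/21.7 = -0.3825

-0.3825


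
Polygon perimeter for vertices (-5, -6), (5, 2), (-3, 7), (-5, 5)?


Sides: (-5, -6)->(5, 2): sqrt(164) = 12.806248, (5, 2)->(-3, 7): sqrt(89) = 9.433981, (-3, 7)->(-5, 5): sqrt(8) = 2.828427, (-5, 5)->(-5, -6): sqrt(121) = 11
Sum = 36.068656
Perimeter = 36.0687

36.0687


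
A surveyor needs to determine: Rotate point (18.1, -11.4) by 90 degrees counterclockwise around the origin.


90° CCW: (x,y) -> (-y, x)
(18.1,-11.4) -> (11.4, 18.1)

(11.4, 18.1)


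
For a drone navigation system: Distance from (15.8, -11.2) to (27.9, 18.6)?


dx=12.1, dy=29.8
d^2 = 12.1^2 + 29.8^2 = 1034.45
d = sqrt(1034.45) = 32.1629

32.1629


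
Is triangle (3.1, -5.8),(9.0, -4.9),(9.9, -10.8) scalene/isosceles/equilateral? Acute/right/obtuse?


Side lengths squared: AB^2=35.62, BC^2=35.62, CA^2=71.24
Sorted: [35.62, 35.62, 71.24]
By sides: Isosceles, By angles: Right

Isosceles, Right


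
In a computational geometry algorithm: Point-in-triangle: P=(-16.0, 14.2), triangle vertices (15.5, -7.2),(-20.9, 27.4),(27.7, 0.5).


Cross products: AB x AP = 310.94, BC x BP = -509.71, CA x CP = -503.63
All same sign? no

No, outside


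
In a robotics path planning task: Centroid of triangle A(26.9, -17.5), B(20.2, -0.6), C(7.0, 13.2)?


Centroid = ((x_A+x_B+x_C)/3, (y_A+y_B+y_C)/3)
= ((26.9+20.2+7)/3, ((-17.5)+(-0.6)+13.2)/3)
= (18.0333, -1.6333)

(18.0333, -1.6333)


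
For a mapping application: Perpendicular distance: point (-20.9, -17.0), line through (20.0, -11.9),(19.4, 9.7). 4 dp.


|cross product| = 886.5
|line direction| = sqrt(466.92) = 21.6083
Distance = 886.5/sqrt(466.92) = 41.0258

41.0258


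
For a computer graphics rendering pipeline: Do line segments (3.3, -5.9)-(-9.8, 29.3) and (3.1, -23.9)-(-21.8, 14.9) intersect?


Cross products: d1=-455.96, d2=-824.16, d3=242.84, d4=611.04
d1*d2 < 0 and d3*d4 < 0? no

No, they don't intersect


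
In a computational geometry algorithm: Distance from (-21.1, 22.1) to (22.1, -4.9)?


dx=43.2, dy=-27
d^2 = 43.2^2 + (-27)^2 = 2595.24
d = sqrt(2595.24) = 50.9435

50.9435


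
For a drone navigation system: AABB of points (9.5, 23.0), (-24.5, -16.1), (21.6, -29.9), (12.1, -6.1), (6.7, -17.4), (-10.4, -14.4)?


x range: [-24.5, 21.6]
y range: [-29.9, 23]
Bounding box: (-24.5,-29.9) to (21.6,23)

(-24.5,-29.9) to (21.6,23)


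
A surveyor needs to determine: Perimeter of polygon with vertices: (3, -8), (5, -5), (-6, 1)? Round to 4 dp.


Sides: (3, -8)->(5, -5): sqrt(13) = 3.605551, (5, -5)->(-6, 1): sqrt(157) = 12.529964, (-6, 1)->(3, -8): sqrt(162) = 12.727922
Sum = 28.863437
Perimeter = 28.8634

28.8634


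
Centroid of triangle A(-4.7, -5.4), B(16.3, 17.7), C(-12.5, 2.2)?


Centroid = ((x_A+x_B+x_C)/3, (y_A+y_B+y_C)/3)
= (((-4.7)+16.3+(-12.5))/3, ((-5.4)+17.7+2.2)/3)
= (-0.3, 4.8333)

(-0.3, 4.8333)


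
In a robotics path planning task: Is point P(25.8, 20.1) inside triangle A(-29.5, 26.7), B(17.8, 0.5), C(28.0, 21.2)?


Cross products: AB x AP = 1136.68, BC x BP = 34.32, CA x CP = 75.35
All same sign? yes

Yes, inside


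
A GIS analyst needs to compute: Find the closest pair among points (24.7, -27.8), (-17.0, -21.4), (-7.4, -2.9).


d(P0,P1) = 42.1883, d(P0,P2) = 40.6254, d(P1,P2) = 20.8425
Closest: P1 and P2

Closest pair: (-17.0, -21.4) and (-7.4, -2.9), distance = 20.8425


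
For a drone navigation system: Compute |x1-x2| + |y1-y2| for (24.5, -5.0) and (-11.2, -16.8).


|24.5-(-11.2)| + |(-5)-(-16.8)| = 35.7 + 11.8 = 47.5

47.5


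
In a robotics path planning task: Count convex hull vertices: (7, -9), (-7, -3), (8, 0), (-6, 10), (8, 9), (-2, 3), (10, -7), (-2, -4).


Convex hull vertices (CCW): (-7, -3), (7, -9), (10, -7), (8, 9), (-6, 10)
Count = 5

5


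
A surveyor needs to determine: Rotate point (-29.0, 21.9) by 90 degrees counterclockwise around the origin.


90° CCW: (x,y) -> (-y, x)
(-29,21.9) -> (-21.9, -29)

(-21.9, -29)


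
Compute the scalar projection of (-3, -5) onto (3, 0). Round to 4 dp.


u.v = -9, |v| = sqrt(9) = 3
Scalar projection = u.v / |v| = -9 / sqrt(9) = -3

-3


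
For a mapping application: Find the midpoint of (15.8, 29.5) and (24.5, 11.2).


M = ((15.8+24.5)/2, (29.5+11.2)/2)
= (20.15, 20.35)

(20.15, 20.35)


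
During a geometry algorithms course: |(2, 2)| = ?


|u| = sqrt(2^2 + 2^2) = sqrt(8) = 2.8284

2.8284


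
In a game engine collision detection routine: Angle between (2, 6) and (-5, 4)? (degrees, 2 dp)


u.v = 14, |u| = sqrt(40) = 6.3246, |v| = sqrt(41) = 6.4031
cos(theta) = u.v/(|u||v|) = 14/sqrt(1640) = 0.345705
theta = acos(0.345705) = 69.78 degrees

69.78 degrees


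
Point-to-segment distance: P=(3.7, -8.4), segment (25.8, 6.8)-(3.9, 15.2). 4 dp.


Project P onto AB: t = 0.6476 (clamped to [0,1])
Closest point on segment: (11.6168, 12.2401)
Distance: 22.1064

22.1064


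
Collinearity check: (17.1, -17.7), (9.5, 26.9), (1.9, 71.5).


Cross product: (9.5-17.1)*(71.5-(-17.7)) - (26.9-(-17.7))*(1.9-17.1)
= 0

Yes, collinear


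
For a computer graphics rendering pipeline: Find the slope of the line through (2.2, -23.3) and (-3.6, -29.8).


slope = (y2-y1)/(x2-x1) = ((-29.8)-(-23.3))/((-3.6)-2.2) = (-6.5)/(-5.8) = 1.1207

1.1207


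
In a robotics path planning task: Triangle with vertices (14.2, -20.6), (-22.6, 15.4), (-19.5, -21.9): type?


Side lengths squared: AB^2=2650.24, BC^2=1400.9, CA^2=1137.38
Sorted: [1137.38, 1400.9, 2650.24]
By sides: Scalene, By angles: Obtuse

Scalene, Obtuse


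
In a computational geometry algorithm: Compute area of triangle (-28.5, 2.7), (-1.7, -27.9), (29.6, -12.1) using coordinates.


Area = |x_A(y_B-y_C) + x_B(y_C-y_A) + x_C(y_A-y_B)|/2
= |450.3 + 25.16 + 905.76|/2
= 1381.22/2 = 690.61

690.61


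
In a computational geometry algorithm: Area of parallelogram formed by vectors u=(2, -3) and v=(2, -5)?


|u x v| = |2*(-5) - (-3)*2|
= |(-10) - (-6)| = 4

4


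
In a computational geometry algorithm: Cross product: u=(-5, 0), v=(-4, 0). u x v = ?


u x v = u_x*v_y - u_y*v_x = (-5)*0 - 0*(-4)
= 0 - 0 = 0

0


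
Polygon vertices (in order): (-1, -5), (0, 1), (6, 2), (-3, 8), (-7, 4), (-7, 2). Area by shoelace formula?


Shoelace sum: ((-1)*1 - 0*(-5)) + (0*2 - 6*1) + (6*8 - (-3)*2) + ((-3)*4 - (-7)*8) + ((-7)*2 - (-7)*4) + ((-7)*(-5) - (-1)*2)
= 142
Area = |142|/2 = 71

71


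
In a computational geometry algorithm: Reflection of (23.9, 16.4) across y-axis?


Reflection over y-axis: (x,y) -> (-x,y)
(23.9, 16.4) -> (-23.9, 16.4)

(-23.9, 16.4)


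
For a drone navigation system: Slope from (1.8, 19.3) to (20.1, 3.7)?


slope = (y2-y1)/(x2-x1) = (3.7-19.3)/(20.1-1.8) = (-15.6)/18.3 = -0.8525

-0.8525


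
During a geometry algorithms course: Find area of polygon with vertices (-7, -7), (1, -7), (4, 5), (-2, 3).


Shoelace sum: ((-7)*(-7) - 1*(-7)) + (1*5 - 4*(-7)) + (4*3 - (-2)*5) + ((-2)*(-7) - (-7)*3)
= 146
Area = |146|/2 = 73

73


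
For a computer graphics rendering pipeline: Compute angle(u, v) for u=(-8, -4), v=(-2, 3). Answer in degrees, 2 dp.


u.v = 4, |u| = sqrt(80) = 8.9443, |v| = sqrt(13) = 3.6056
cos(theta) = u.v/(|u||v|) = 4/sqrt(1040) = 0.124035
theta = acos(0.124035) = 82.87 degrees

82.87 degrees


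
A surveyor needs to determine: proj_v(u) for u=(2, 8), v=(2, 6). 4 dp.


u.v = 52, |v| = sqrt(40) = 6.3246
Scalar projection = u.v / |v| = 52 / sqrt(40) = 8.2219

8.2219


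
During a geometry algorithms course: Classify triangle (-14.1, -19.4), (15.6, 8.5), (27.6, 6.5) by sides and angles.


Side lengths squared: AB^2=1660.5, BC^2=148, CA^2=2409.7
Sorted: [148, 1660.5, 2409.7]
By sides: Scalene, By angles: Obtuse

Scalene, Obtuse


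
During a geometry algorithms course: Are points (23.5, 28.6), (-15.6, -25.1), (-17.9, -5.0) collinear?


Cross product: ((-15.6)-23.5)*((-5)-28.6) - ((-25.1)-28.6)*((-17.9)-23.5)
= -909.42

No, not collinear


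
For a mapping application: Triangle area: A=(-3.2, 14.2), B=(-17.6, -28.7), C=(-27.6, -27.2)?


Area = |x_A(y_B-y_C) + x_B(y_C-y_A) + x_C(y_A-y_B)|/2
= |4.8 + 728.64 + (-1184.04)|/2
= 450.6/2 = 225.3

225.3


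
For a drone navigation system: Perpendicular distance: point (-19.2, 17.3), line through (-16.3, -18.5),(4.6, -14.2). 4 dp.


|cross product| = 760.69
|line direction| = sqrt(455.3) = 21.3378
Distance = 760.69/sqrt(455.3) = 35.6499

35.6499


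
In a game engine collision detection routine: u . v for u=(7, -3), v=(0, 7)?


u . v = u_x*v_x + u_y*v_y = 7*0 + (-3)*7
= 0 + (-21) = -21

-21


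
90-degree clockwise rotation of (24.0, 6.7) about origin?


90° CW: (x,y) -> (y, -x)
(24,6.7) -> (6.7, -24)

(6.7, -24)


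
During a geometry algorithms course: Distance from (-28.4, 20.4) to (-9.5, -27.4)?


dx=18.9, dy=-47.8
d^2 = 18.9^2 + (-47.8)^2 = 2642.05
d = sqrt(2642.05) = 51.4009

51.4009
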